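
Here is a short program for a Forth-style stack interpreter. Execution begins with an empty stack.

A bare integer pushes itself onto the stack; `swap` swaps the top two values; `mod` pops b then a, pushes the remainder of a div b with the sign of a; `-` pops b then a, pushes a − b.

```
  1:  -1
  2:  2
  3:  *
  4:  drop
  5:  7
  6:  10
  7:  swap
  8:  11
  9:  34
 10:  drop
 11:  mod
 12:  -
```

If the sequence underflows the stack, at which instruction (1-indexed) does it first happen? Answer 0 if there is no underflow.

-1    -1
2     -1 2
*     -2
drop  (empty)
7     7
10    7 10
swap  10 7
11    10 7 11
34    10 7 11 34
drop  10 7 11
mod   10 7
-     3

0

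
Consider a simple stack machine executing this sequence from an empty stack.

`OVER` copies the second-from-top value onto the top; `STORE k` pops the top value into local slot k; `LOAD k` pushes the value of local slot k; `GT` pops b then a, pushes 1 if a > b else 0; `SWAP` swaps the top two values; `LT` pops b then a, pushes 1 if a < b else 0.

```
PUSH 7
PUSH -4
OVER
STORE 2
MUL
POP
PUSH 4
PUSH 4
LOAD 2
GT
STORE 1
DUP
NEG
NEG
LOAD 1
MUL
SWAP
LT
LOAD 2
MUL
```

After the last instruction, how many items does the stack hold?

1

PUSH 7  → [7]
PUSH -4 → [7, -4]
OVER    → [7, -4, 7]
STORE 2 → [7, -4]
MUL     → [-28]
POP     → []
PUSH 4  → [4]
PUSH 4  → [4, 4]
LOAD 2  → [4, 4, 7]
GT      → [4, 0]
STORE 1 → [4]
DUP     → [4, 4]
NEG     → [4, -4]
NEG     → [4, 4]
LOAD 1  → [4, 4, 0]
MUL     → [4, 0]
SWAP    → [0, 4]
LT      → [1]
LOAD 2  → [1, 7]
MUL     → [7]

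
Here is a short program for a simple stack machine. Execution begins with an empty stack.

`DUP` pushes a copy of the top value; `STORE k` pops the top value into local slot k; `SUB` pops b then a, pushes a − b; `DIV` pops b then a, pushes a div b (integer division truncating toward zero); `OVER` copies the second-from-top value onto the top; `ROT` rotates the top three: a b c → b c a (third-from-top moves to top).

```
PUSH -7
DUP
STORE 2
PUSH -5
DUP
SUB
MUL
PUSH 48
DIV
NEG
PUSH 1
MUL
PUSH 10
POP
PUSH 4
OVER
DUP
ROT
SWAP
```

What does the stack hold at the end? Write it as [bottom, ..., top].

PUSH -7 -> -7
DUP     -> -7 -7
STORE 2 -> -7
PUSH -5 -> -7 -5
DUP     -> -7 -5 -5
SUB     -> -7 0
MUL     -> 0
PUSH 48 -> 0 48
DIV     -> 0
NEG     -> 0
PUSH 1  -> 0 1
MUL     -> 0
PUSH 10 -> 0 10
POP     -> 0
PUSH 4  -> 0 4
OVER    -> 0 4 0
DUP     -> 0 4 0 0
ROT     -> 0 0 0 4
SWAP    -> 0 0 4 0

[0, 0, 4, 0]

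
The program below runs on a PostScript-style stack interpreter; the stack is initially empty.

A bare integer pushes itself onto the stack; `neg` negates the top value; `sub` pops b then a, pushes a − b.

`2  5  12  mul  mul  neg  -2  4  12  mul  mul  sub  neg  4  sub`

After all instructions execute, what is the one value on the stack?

20

2   → 2
5   → 2 5
12  → 2 5 12
mul → 2 60
mul → 120
neg → -120
-2  → -120 -2
4   → -120 -2 4
12  → -120 -2 4 12
mul → -120 -2 48
mul → -120 -96
sub → -24
neg → 24
4   → 24 4
sub → 20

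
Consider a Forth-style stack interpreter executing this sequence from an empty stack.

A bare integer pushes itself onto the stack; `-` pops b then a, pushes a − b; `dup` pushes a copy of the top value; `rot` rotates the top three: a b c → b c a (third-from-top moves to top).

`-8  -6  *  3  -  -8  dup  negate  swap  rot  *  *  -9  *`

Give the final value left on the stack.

25920

-8     : [-8]
-6     : [-8, -6]
*      : [48]
3      : [48, 3]
-      : [45]
-8     : [45, -8]
dup    : [45, -8, -8]
negate : [45, -8, 8]
swap   : [45, 8, -8]
rot    : [8, -8, 45]
*      : [8, -360]
*      : [-2880]
-9     : [-2880, -9]
*      : [25920]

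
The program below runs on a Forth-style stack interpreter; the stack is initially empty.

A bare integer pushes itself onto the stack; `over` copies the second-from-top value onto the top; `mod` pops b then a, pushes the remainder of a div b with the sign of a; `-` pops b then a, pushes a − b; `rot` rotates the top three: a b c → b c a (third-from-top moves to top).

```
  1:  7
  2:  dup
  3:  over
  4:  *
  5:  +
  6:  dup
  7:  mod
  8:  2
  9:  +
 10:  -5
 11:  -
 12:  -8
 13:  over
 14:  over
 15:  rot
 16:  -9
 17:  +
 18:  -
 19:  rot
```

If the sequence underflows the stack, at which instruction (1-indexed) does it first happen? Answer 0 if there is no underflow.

0

7    : 7
dup  : 7 7
over : 7 7 7
*    : 7 49
+    : 56
dup  : 56 56
mod  : 0
2    : 0 2
+    : 2
-5   : 2 -5
-    : 7
-8   : 7 -8
over : 7 -8 7
over : 7 -8 7 -8
rot  : 7 7 -8 -8
-9   : 7 7 -8 -8 -9
+    : 7 7 -8 -17
-    : 7 7 9
rot  : 7 9 7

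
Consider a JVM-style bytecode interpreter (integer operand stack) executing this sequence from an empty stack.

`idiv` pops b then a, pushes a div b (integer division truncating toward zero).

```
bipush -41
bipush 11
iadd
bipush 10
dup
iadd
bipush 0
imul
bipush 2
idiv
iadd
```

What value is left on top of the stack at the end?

bipush -41  [-41]
bipush 11   [-41, 11]
iadd        [-30]
bipush 10   [-30, 10]
dup         [-30, 10, 10]
iadd        [-30, 20]
bipush 0    [-30, 20, 0]
imul        [-30, 0]
bipush 2    [-30, 0, 2]
idiv        [-30, 0]
iadd        [-30]

-30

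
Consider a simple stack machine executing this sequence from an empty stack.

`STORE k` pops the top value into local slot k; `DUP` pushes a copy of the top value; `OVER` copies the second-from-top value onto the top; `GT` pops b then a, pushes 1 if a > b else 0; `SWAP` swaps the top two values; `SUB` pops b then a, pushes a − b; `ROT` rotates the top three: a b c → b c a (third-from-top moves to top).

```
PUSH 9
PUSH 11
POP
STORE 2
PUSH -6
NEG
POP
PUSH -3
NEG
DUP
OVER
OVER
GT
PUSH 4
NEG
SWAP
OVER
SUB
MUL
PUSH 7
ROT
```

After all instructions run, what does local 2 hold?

PUSH 9  : [9]
PUSH 11 : [9, 11]
POP     : [9]
STORE 2 : []
PUSH -6 : [-6]
NEG     : [6]
POP     : []
PUSH -3 : [-3]
NEG     : [3]
DUP     : [3, 3]
OVER    : [3, 3, 3]
OVER    : [3, 3, 3, 3]
GT      : [3, 3, 0]
PUSH 4  : [3, 3, 0, 4]
NEG     : [3, 3, 0, -4]
SWAP    : [3, 3, -4, 0]
OVER    : [3, 3, -4, 0, -4]
SUB     : [3, 3, -4, 4]
MUL     : [3, 3, -16]
PUSH 7  : [3, 3, -16, 7]
ROT     : [3, -16, 7, 3]

9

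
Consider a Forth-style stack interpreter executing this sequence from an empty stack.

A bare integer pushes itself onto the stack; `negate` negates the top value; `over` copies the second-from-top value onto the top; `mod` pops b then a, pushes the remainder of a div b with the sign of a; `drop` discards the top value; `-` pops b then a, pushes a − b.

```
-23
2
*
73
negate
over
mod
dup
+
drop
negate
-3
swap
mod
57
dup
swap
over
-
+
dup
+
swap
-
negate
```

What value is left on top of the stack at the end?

-23    → [-23]
2      → [-23, 2]
*      → [-46]
73     → [-46, 73]
negate → [-46, -73]
over   → [-46, -73, -46]
mod    → [-46, -27]
dup    → [-46, -27, -27]
+      → [-46, -54]
drop   → [-46]
negate → [46]
-3     → [46, -3]
swap   → [-3, 46]
mod    → [-3]
57     → [-3, 57]
dup    → [-3, 57, 57]
swap   → [-3, 57, 57]
over   → [-3, 57, 57, 57]
-      → [-3, 57, 0]
+      → [-3, 57]
dup    → [-3, 57, 57]
+      → [-3, 114]
swap   → [114, -3]
-      → [117]
negate → [-117]

-117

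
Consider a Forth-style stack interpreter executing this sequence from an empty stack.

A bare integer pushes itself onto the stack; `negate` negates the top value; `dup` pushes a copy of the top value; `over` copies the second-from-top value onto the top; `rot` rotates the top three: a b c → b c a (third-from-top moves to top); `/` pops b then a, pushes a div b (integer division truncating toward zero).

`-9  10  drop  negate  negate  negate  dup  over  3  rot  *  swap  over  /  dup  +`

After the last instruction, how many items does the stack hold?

3

-9     -> -9
10     -> -9 10
drop   -> -9
negate -> 9
negate -> -9
negate -> 9
dup    -> 9 9
over   -> 9 9 9
3      -> 9 9 9 3
rot    -> 9 9 3 9
*      -> 9 9 27
swap   -> 9 27 9
over   -> 9 27 9 27
/      -> 9 27 0
dup    -> 9 27 0 0
+      -> 9 27 0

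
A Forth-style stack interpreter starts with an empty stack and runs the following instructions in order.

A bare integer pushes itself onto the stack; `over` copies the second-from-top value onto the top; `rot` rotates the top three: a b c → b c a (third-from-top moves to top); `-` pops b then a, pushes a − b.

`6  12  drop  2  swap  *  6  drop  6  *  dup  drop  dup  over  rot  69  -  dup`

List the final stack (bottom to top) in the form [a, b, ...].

[72, 72, 3, 3]

6     6
12    6 12
drop  6
2     6 2
swap  2 6
*     12
6     12 6
drop  12
6     12 6
*     72
dup   72 72
drop  72
dup   72 72
over  72 72 72
rot   72 72 72
69    72 72 72 69
-     72 72 3
dup   72 72 3 3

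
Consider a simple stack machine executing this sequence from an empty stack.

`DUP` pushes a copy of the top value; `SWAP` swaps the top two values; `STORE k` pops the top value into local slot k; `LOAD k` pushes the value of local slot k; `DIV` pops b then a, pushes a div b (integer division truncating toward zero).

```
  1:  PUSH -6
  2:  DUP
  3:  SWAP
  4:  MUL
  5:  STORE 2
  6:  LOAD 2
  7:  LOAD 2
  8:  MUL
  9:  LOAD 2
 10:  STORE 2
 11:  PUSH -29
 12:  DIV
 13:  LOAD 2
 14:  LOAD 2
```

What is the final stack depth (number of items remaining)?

PUSH -6  → -6
DUP      → -6 -6
SWAP     → -6 -6
MUL      → 36
STORE 2  → (empty)
LOAD 2   → 36
LOAD 2   → 36 36
MUL      → 1296
LOAD 2   → 1296 36
STORE 2  → 1296
PUSH -29 → 1296 -29
DIV      → -44
LOAD 2   → -44 36
LOAD 2   → -44 36 36

3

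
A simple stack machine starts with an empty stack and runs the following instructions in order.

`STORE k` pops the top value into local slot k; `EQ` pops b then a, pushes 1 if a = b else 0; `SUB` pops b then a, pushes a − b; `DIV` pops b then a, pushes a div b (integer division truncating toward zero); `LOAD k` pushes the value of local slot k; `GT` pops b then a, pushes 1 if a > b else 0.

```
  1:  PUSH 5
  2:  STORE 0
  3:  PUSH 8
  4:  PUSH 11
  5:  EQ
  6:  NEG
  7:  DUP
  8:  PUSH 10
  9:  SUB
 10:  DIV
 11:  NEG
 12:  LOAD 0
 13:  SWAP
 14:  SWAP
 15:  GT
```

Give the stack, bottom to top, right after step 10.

[0]

PUSH 5   5
STORE 0  (empty)
PUSH 8   8
PUSH 11  8 11
EQ       0
NEG      0
DUP      0 0
PUSH 10  0 0 10
SUB      0 -10
DIV      0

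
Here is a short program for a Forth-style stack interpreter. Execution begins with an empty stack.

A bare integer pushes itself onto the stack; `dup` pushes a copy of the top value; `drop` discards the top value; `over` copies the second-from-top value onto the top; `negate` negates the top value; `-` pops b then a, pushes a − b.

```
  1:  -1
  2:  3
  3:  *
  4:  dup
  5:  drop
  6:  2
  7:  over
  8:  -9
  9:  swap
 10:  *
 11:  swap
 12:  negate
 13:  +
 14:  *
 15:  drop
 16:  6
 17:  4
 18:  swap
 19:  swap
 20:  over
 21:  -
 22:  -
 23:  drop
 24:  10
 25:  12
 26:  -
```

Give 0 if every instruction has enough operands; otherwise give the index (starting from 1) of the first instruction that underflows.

-1     : -1
3      : -1 3
*      : -3
dup    : -3 -3
drop   : -3
2      : -3 2
over   : -3 2 -3
-9     : -3 2 -3 -9
swap   : -3 2 -9 -3
*      : -3 2 27
swap   : -3 27 2
negate : -3 27 -2
+      : -3 25
*      : -75
drop   : (empty)
6      : 6
4      : 6 4
swap   : 4 6
swap   : 6 4
over   : 6 4 6
-      : 6 -2
-      : 8
drop   : (empty)
10     : 10
12     : 10 12
-      : -2

0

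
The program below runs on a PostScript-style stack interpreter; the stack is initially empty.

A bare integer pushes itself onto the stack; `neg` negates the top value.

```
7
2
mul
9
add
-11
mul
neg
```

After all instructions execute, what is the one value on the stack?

253

7   -> [7]
2   -> [7, 2]
mul -> [14]
9   -> [14, 9]
add -> [23]
-11 -> [23, -11]
mul -> [-253]
neg -> [253]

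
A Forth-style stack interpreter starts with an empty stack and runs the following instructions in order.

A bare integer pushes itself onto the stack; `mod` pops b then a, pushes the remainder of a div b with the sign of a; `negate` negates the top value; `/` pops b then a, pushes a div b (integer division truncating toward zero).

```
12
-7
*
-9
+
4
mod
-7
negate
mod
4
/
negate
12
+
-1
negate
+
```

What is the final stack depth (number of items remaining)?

12     → [12]
-7     → [12, -7]
*      → [-84]
-9     → [-84, -9]
+      → [-93]
4      → [-93, 4]
mod    → [-1]
-7     → [-1, -7]
negate → [-1, 7]
mod    → [-1]
4      → [-1, 4]
/      → [0]
negate → [0]
12     → [0, 12]
+      → [12]
-1     → [12, -1]
negate → [12, 1]
+      → [13]

1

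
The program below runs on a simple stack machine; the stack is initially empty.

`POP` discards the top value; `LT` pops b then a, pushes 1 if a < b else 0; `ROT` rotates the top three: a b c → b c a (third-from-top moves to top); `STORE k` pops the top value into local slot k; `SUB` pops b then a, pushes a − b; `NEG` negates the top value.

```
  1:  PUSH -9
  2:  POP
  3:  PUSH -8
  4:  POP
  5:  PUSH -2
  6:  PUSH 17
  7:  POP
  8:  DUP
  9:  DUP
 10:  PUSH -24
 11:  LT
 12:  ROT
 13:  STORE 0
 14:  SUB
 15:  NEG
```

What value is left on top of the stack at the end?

PUSH -9  → -9
POP      → (empty)
PUSH -8  → -8
POP      → (empty)
PUSH -2  → -2
PUSH 17  → -2 17
POP      → -2
DUP      → -2 -2
DUP      → -2 -2 -2
PUSH -24 → -2 -2 -2 -24
LT       → -2 -2 0
ROT      → -2 0 -2
STORE 0  → -2 0
SUB      → -2
NEG      → 2

2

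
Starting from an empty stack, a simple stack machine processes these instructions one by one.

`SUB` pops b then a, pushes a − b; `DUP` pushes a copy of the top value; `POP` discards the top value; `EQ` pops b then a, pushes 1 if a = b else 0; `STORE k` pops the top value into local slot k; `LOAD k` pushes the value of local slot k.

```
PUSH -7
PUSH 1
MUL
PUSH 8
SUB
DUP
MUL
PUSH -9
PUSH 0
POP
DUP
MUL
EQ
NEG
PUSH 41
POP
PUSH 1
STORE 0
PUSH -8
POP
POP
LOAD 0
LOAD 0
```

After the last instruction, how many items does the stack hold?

PUSH -7 → -7
PUSH 1  → -7 1
MUL     → -7
PUSH 8  → -7 8
SUB     → -15
DUP     → -15 -15
MUL     → 225
PUSH -9 → 225 -9
PUSH 0  → 225 -9 0
POP     → 225 -9
DUP     → 225 -9 -9
MUL     → 225 81
EQ      → 0
NEG     → 0
PUSH 41 → 0 41
POP     → 0
PUSH 1  → 0 1
STORE 0 → 0
PUSH -8 → 0 -8
POP     → 0
POP     → (empty)
LOAD 0  → 1
LOAD 0  → 1 1

2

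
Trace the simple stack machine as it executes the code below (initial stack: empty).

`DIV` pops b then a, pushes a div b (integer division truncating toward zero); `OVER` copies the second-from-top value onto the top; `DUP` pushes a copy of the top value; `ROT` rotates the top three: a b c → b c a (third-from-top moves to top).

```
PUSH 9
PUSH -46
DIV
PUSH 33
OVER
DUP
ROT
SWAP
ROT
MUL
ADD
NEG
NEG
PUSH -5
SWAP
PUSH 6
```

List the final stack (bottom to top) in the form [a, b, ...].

PUSH 9   : [9]
PUSH -46 : [9, -46]
DIV      : [0]
PUSH 33  : [0, 33]
OVER     : [0, 33, 0]
DUP      : [0, 33, 0, 0]
ROT      : [0, 0, 0, 33]
SWAP     : [0, 0, 33, 0]
ROT      : [0, 33, 0, 0]
MUL      : [0, 33, 0]
ADD      : [0, 33]
NEG      : [0, -33]
NEG      : [0, 33]
PUSH -5  : [0, 33, -5]
SWAP     : [0, -5, 33]
PUSH 6   : [0, -5, 33, 6]

[0, -5, 33, 6]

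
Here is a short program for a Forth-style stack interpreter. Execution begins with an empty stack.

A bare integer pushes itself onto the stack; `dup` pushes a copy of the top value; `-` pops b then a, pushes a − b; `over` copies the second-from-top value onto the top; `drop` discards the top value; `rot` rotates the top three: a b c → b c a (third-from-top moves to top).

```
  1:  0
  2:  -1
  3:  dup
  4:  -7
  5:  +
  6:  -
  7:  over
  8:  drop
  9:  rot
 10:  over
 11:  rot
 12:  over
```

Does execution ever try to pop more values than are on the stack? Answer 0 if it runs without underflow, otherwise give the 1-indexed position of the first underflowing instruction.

0    → 0
-1   → 0 -1
dup  → 0 -1 -1
-7   → 0 -1 -1 -7
+    → 0 -1 -8
-    → 0 7
over → 0 7 0
drop → 0 7
rot  — needs 3 operands, stack has 2 → underflow

9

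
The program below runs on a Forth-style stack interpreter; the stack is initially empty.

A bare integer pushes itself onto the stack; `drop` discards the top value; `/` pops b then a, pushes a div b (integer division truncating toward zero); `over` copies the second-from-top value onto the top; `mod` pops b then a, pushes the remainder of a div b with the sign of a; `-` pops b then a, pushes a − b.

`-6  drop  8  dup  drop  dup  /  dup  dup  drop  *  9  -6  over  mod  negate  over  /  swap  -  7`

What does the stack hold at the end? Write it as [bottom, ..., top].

-6      -6
drop    (empty)
8       8
dup     8 8
drop    8
dup     8 8
/       1
dup     1 1
dup     1 1 1
drop    1 1
*       1
9       1 9
-6      1 9 -6
over    1 9 -6 9
mod     1 9 -6
negate  1 9 6
over    1 9 6 9
/       1 9 0
swap    1 0 9
-       1 -9
7       1 -9 7

[1, -9, 7]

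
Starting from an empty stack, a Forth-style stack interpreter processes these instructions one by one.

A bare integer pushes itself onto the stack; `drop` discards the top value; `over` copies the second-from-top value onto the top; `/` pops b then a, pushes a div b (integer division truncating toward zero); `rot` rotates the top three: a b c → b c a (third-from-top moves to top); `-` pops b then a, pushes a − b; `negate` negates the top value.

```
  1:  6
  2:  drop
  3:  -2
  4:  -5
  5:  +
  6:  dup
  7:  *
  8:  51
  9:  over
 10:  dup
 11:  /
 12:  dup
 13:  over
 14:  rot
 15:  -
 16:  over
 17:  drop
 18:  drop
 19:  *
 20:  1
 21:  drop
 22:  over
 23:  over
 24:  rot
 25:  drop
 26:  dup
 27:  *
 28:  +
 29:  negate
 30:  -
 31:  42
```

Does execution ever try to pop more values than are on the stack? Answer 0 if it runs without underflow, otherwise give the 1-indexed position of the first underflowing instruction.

6      → [6]
drop   → []
-2     → [-2]
-5     → [-2, -5]
+      → [-7]
dup    → [-7, -7]
*      → [49]
51     → [49, 51]
over   → [49, 51, 49]
dup    → [49, 51, 49, 49]
/      → [49, 51, 1]
dup    → [49, 51, 1, 1]
over   → [49, 51, 1, 1, 1]
rot    → [49, 51, 1, 1, 1]
-      → [49, 51, 1, 0]
over   → [49, 51, 1, 0, 1]
drop   → [49, 51, 1, 0]
drop   → [49, 51, 1]
*      → [49, 51]
1      → [49, 51, 1]
drop   → [49, 51]
over   → [49, 51, 49]
over   → [49, 51, 49, 51]
rot    → [49, 49, 51, 51]
drop   → [49, 49, 51]
dup    → [49, 49, 51, 51]
*      → [49, 49, 2601]
+      → [49, 2650]
negate → [49, -2650]
-      → [2699]
42     → [2699, 42]

0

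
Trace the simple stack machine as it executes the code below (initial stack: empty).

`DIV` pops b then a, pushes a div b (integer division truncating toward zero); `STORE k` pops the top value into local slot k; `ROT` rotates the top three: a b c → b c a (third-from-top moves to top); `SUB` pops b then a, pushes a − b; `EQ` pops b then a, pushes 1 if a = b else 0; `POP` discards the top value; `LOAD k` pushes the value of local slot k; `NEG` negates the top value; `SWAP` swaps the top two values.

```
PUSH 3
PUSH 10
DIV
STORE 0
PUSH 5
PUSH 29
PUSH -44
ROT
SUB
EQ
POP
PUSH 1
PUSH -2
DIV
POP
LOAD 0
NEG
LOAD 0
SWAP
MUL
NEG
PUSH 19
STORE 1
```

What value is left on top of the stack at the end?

PUSH 3   → [3]
PUSH 10  → [3, 10]
DIV      → [0]
STORE 0  → []
PUSH 5   → [5]
PUSH 29  → [5, 29]
PUSH -44 → [5, 29, -44]
ROT      → [29, -44, 5]
SUB      → [29, -49]
EQ       → [0]
POP      → []
PUSH 1   → [1]
PUSH -2  → [1, -2]
DIV      → [0]
POP      → []
LOAD 0   → [0]
NEG      → [0]
LOAD 0   → [0, 0]
SWAP     → [0, 0]
MUL      → [0]
NEG      → [0]
PUSH 19  → [0, 19]
STORE 1  → [0]

0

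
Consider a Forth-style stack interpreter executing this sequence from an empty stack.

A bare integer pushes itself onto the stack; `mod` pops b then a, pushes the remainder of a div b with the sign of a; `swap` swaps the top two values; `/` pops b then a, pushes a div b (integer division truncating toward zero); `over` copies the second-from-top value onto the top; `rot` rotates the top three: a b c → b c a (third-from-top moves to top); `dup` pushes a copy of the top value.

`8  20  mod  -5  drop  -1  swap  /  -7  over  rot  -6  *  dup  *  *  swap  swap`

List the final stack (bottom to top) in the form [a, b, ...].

[-7, 0]

8    : [8]
20   : [8, 20]
mod  : [8]
-5   : [8, -5]
drop : [8]
-1   : [8, -1]
swap : [-1, 8]
/    : [0]
-7   : [0, -7]
over : [0, -7, 0]
rot  : [-7, 0, 0]
-6   : [-7, 0, 0, -6]
*    : [-7, 0, 0]
dup  : [-7, 0, 0, 0]
*    : [-7, 0, 0]
*    : [-7, 0]
swap : [0, -7]
swap : [-7, 0]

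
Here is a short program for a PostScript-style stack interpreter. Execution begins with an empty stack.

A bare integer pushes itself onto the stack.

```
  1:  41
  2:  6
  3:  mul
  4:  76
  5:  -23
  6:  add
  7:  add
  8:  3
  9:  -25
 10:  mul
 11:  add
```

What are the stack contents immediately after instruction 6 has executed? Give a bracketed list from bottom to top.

41  → [41]
6   → [41, 6]
mul → [246]
76  → [246, 76]
-23 → [246, 76, -23]
add → [246, 53]

[246, 53]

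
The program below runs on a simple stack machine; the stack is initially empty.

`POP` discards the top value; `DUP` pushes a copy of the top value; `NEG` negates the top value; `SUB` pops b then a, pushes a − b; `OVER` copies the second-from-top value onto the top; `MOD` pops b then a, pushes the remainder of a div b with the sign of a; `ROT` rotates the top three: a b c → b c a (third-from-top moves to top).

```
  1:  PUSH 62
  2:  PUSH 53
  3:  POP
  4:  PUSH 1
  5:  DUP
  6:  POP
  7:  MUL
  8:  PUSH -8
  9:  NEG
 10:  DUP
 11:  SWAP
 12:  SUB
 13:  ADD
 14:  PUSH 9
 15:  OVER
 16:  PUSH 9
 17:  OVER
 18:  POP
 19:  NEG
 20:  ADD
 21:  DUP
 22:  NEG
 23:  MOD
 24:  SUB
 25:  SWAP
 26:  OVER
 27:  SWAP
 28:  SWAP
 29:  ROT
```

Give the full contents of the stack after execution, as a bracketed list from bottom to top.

PUSH 62 -> [62]
PUSH 53 -> [62, 53]
POP     -> [62]
PUSH 1  -> [62, 1]
DUP     -> [62, 1, 1]
POP     -> [62, 1]
MUL     -> [62]
PUSH -8 -> [62, -8]
NEG     -> [62, 8]
DUP     -> [62, 8, 8]
SWAP    -> [62, 8, 8]
SUB     -> [62, 0]
ADD     -> [62]
PUSH 9  -> [62, 9]
OVER    -> [62, 9, 62]
PUSH 9  -> [62, 9, 62, 9]
OVER    -> [62, 9, 62, 9, 62]
POP     -> [62, 9, 62, 9]
NEG     -> [62, 9, 62, -9]
ADD     -> [62, 9, 53]
DUP     -> [62, 9, 53, 53]
NEG     -> [62, 9, 53, -53]
MOD     -> [62, 9, 0]
SUB     -> [62, 9]
SWAP    -> [9, 62]
OVER    -> [9, 62, 9]
SWAP    -> [9, 9, 62]
SWAP    -> [9, 62, 9]
ROT     -> [62, 9, 9]

[62, 9, 9]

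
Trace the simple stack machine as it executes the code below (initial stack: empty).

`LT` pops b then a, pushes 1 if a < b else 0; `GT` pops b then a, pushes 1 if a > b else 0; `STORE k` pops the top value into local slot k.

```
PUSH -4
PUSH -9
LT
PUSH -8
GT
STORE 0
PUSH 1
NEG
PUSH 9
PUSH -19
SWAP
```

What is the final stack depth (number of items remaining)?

3

PUSH -4   [-4]
PUSH -9   [-4, -9]
LT        [0]
PUSH -8   [0, -8]
GT        [1]
STORE 0   []
PUSH 1    [1]
NEG       [-1]
PUSH 9    [-1, 9]
PUSH -19  [-1, 9, -19]
SWAP      [-1, -19, 9]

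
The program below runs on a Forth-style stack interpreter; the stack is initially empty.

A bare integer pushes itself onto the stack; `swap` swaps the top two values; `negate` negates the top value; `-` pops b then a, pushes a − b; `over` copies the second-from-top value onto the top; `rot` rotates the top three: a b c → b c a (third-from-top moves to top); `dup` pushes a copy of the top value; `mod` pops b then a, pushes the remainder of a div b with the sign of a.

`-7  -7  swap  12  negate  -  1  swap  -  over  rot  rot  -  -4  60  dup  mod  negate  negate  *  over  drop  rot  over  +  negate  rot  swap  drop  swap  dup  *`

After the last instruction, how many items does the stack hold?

2

-7     → -7
-7     → -7 -7
swap   → -7 -7
12     → -7 -7 12
negate → -7 -7 -12
-      → -7 5
1      → -7 5 1
swap   → -7 1 5
-      → -7 -4
over   → -7 -4 -7
rot    → -4 -7 -7
rot    → -7 -7 -4
-      → -7 -3
-4     → -7 -3 -4
60     → -7 -3 -4 60
dup    → -7 -3 -4 60 60
mod    → -7 -3 -4 0
negate → -7 -3 -4 0
negate → -7 -3 -4 0
*      → -7 -3 0
over   → -7 -3 0 -3
drop   → -7 -3 0
rot    → -3 0 -7
over   → -3 0 -7 0
+      → -3 0 -7
negate → -3 0 7
rot    → 0 7 -3
swap   → 0 -3 7
drop   → 0 -3
swap   → -3 0
dup    → -3 0 0
*      → -3 0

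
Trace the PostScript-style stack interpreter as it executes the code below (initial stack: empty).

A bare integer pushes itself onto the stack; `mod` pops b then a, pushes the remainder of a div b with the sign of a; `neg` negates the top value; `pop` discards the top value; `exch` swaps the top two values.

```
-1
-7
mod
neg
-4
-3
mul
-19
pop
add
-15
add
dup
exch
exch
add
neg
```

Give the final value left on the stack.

-1   : -1
-7   : -1 -7
mod  : -1
neg  : 1
-4   : 1 -4
-3   : 1 -4 -3
mul  : 1 12
-19  : 1 12 -19
pop  : 1 12
add  : 13
-15  : 13 -15
add  : -2
dup  : -2 -2
exch : -2 -2
exch : -2 -2
add  : -4
neg  : 4

4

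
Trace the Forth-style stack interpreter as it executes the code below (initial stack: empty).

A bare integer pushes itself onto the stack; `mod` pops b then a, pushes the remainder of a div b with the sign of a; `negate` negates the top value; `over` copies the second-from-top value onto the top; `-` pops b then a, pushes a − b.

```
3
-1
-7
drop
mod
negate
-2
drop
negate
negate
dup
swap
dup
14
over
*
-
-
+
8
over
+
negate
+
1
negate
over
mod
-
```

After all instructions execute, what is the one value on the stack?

3      : [3]
-1     : [3, -1]
-7     : [3, -1, -7]
drop   : [3, -1]
mod    : [0]
negate : [0]
-2     : [0, -2]
drop   : [0]
negate : [0]
negate : [0]
dup    : [0, 0]
swap   : [0, 0]
dup    : [0, 0, 0]
14     : [0, 0, 0, 14]
over   : [0, 0, 0, 14, 0]
*      : [0, 0, 0, 0]
-      : [0, 0, 0]
-      : [0, 0]
+      : [0]
8      : [0, 8]
over   : [0, 8, 0]
+      : [0, 8]
negate : [0, -8]
+      : [-8]
1      : [-8, 1]
negate : [-8, -1]
over   : [-8, -1, -8]
mod    : [-8, -1]
-      : [-7]

-7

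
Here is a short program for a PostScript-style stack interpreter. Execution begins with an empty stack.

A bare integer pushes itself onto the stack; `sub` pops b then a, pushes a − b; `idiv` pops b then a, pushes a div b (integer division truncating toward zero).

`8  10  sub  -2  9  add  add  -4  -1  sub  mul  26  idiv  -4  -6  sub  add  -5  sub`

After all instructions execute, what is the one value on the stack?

8    → 8
10   → 8 10
sub  → -2
-2   → -2 -2
9    → -2 -2 9
add  → -2 7
add  → 5
-4   → 5 -4
-1   → 5 -4 -1
sub  → 5 -3
mul  → -15
26   → -15 26
idiv → 0
-4   → 0 -4
-6   → 0 -4 -6
sub  → 0 2
add  → 2
-5   → 2 -5
sub  → 7

7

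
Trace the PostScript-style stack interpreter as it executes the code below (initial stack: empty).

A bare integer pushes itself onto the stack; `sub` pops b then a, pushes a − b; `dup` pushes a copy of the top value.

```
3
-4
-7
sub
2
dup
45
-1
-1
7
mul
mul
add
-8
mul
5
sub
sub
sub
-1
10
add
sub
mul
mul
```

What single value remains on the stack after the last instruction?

3   -> 3
-4  -> 3 -4
-7  -> 3 -4 -7
sub -> 3 3
2   -> 3 3 2
dup -> 3 3 2 2
45  -> 3 3 2 2 45
-1  -> 3 3 2 2 45 -1
-1  -> 3 3 2 2 45 -1 -1
7   -> 3 3 2 2 45 -1 -1 7
mul -> 3 3 2 2 45 -1 -7
mul -> 3 3 2 2 45 7
add -> 3 3 2 2 52
-8  -> 3 3 2 2 52 -8
mul -> 3 3 2 2 -416
5   -> 3 3 2 2 -416 5
sub -> 3 3 2 2 -421
sub -> 3 3 2 423
sub -> 3 3 -421
-1  -> 3 3 -421 -1
10  -> 3 3 -421 -1 10
add -> 3 3 -421 9
sub -> 3 3 -430
mul -> 3 -1290
mul -> -3870

-3870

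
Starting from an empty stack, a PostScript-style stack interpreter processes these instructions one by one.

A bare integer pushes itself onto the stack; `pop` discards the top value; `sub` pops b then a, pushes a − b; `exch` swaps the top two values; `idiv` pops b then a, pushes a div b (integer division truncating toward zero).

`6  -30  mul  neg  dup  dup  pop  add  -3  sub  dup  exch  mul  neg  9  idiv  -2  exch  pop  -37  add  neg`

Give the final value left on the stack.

39

6     [6]
-30   [6, -30]
mul   [-180]
neg   [180]
dup   [180, 180]
dup   [180, 180, 180]
pop   [180, 180]
add   [360]
-3    [360, -3]
sub   [363]
dup   [363, 363]
exch  [363, 363]
mul   [131769]
neg   [-131769]
9     [-131769, 9]
idiv  [-14641]
-2    [-14641, -2]
exch  [-2, -14641]
pop   [-2]
-37   [-2, -37]
add   [-39]
neg   [39]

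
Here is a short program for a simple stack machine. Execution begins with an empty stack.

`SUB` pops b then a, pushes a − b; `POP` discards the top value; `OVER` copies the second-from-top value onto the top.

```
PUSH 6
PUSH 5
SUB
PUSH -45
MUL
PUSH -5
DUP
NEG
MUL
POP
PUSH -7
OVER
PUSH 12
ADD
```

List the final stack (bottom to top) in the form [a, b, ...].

[-45, -7, -33]

PUSH 6   → 6
PUSH 5   → 6 5
SUB      → 1
PUSH -45 → 1 -45
MUL      → -45
PUSH -5  → -45 -5
DUP      → -45 -5 -5
NEG      → -45 -5 5
MUL      → -45 -25
POP      → -45
PUSH -7  → -45 -7
OVER     → -45 -7 -45
PUSH 12  → -45 -7 -45 12
ADD      → -45 -7 -33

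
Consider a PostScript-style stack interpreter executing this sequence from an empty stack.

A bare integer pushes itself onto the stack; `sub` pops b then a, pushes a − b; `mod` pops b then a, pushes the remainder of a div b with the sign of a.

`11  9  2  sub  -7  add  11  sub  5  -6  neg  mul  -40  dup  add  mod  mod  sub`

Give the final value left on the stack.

22

11  : [11]
9   : [11, 9]
2   : [11, 9, 2]
sub : [11, 7]
-7  : [11, 7, -7]
add : [11, 0]
11  : [11, 0, 11]
sub : [11, -11]
5   : [11, -11, 5]
-6  : [11, -11, 5, -6]
neg : [11, -11, 5, 6]
mul : [11, -11, 30]
-40 : [11, -11, 30, -40]
dup : [11, -11, 30, -40, -40]
add : [11, -11, 30, -80]
mod : [11, -11, 30]
mod : [11, -11]
sub : [22]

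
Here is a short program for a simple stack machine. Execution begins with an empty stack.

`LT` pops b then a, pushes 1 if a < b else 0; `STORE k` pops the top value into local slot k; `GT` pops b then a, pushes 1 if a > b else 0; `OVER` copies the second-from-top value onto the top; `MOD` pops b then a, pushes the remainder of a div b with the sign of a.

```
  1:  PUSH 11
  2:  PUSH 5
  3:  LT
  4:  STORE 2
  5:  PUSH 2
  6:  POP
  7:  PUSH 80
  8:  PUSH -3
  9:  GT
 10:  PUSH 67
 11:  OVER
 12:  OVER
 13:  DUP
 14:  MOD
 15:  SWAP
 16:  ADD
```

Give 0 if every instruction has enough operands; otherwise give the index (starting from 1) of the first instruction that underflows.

0

PUSH 11 : [11]
PUSH 5  : [11, 5]
LT      : [0]
STORE 2 : []
PUSH 2  : [2]
POP     : []
PUSH 80 : [80]
PUSH -3 : [80, -3]
GT      : [1]
PUSH 67 : [1, 67]
OVER    : [1, 67, 1]
OVER    : [1, 67, 1, 67]
DUP     : [1, 67, 1, 67, 67]
MOD     : [1, 67, 1, 0]
SWAP    : [1, 67, 0, 1]
ADD     : [1, 67, 1]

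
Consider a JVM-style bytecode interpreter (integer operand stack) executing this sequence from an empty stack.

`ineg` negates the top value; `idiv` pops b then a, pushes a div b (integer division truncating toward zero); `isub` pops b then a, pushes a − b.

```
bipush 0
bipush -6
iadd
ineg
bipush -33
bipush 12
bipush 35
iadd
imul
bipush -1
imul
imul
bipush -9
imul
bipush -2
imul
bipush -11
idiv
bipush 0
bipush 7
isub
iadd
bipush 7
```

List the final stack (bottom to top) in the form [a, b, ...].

[-15235, 7]

bipush 0    [0]
bipush -6   [0, -6]
iadd        [-6]
ineg        [6]
bipush -33  [6, -33]
bipush 12   [6, -33, 12]
bipush 35   [6, -33, 12, 35]
iadd        [6, -33, 47]
imul        [6, -1551]
bipush -1   [6, -1551, -1]
imul        [6, 1551]
imul        [9306]
bipush -9   [9306, -9]
imul        [-83754]
bipush -2   [-83754, -2]
imul        [167508]
bipush -11  [167508, -11]
idiv        [-15228]
bipush 0    [-15228, 0]
bipush 7    [-15228, 0, 7]
isub        [-15228, -7]
iadd        [-15235]
bipush 7    [-15235, 7]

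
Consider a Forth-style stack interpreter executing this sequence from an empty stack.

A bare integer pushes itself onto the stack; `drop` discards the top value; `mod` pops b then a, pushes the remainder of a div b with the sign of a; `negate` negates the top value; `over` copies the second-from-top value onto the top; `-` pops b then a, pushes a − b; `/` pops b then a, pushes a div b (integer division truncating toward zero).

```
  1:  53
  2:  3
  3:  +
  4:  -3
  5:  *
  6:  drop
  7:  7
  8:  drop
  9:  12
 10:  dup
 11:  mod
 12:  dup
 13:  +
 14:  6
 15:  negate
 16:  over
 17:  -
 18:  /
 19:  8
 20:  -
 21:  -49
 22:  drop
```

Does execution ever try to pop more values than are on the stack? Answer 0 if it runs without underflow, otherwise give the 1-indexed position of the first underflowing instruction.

53     → 53
3      → 53 3
+      → 56
-3     → 56 -3
*      → -168
drop   → (empty)
7      → 7
drop   → (empty)
12     → 12
dup    → 12 12
mod    → 0
dup    → 0 0
+      → 0
6      → 0 6
negate → 0 -6
over   → 0 -6 0
-      → 0 -6
/      → 0
8      → 0 8
-      → -8
-49    → -8 -49
drop   → -8

0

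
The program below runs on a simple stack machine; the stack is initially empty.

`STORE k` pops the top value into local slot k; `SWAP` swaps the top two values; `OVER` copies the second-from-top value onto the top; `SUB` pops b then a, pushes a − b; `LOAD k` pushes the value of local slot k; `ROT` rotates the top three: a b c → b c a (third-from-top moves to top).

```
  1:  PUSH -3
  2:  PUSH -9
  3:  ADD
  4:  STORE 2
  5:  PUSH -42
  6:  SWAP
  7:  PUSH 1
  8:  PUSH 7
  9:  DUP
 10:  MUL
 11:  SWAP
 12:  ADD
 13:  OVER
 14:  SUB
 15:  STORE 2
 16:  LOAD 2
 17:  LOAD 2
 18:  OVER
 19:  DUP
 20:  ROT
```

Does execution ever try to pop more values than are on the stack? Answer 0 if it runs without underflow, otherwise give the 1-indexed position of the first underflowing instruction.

PUSH -3  → [-3]
PUSH -9  → [-3, -9]
ADD      → [-12]
STORE 2  → []
PUSH -42 → [-42]
SWAP  — needs 2 operands, stack has 1 → underflow

6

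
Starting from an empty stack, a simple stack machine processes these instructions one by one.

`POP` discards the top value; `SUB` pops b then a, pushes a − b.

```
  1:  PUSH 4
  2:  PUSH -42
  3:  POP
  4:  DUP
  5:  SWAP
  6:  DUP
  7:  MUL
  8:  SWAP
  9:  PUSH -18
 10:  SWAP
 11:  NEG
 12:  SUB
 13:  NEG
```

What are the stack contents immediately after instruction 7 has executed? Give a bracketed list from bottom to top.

PUSH 4   → [4]
PUSH -42 → [4, -42]
POP      → [4]
DUP      → [4, 4]
SWAP     → [4, 4]
DUP      → [4, 4, 4]
MUL      → [4, 16]

[4, 16]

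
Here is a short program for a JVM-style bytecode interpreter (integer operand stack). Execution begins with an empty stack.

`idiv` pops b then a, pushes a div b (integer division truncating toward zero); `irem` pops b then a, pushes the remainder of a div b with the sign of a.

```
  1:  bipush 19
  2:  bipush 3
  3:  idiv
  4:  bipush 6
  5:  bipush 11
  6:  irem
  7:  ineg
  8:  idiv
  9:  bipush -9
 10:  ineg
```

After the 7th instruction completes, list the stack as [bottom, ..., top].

[6, -6]

bipush 19 -> [19]
bipush 3  -> [19, 3]
idiv      -> [6]
bipush 6  -> [6, 6]
bipush 11 -> [6, 6, 11]
irem      -> [6, 6]
ineg      -> [6, -6]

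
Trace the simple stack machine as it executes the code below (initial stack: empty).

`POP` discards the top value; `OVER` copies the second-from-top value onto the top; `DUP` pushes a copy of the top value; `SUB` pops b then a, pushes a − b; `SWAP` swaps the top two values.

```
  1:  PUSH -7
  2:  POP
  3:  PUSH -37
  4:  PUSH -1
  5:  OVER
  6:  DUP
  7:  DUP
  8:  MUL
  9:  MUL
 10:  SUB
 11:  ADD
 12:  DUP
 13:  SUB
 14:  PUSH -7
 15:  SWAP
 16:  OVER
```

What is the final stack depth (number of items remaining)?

3

PUSH -7  -> -7
POP      -> (empty)
PUSH -37 -> -37
PUSH -1  -> -37 -1
OVER     -> -37 -1 -37
DUP      -> -37 -1 -37 -37
DUP      -> -37 -1 -37 -37 -37
MUL      -> -37 -1 -37 1369
MUL      -> -37 -1 -50653
SUB      -> -37 50652
ADD      -> 50615
DUP      -> 50615 50615
SUB      -> 0
PUSH -7  -> 0 -7
SWAP     -> -7 0
OVER     -> -7 0 -7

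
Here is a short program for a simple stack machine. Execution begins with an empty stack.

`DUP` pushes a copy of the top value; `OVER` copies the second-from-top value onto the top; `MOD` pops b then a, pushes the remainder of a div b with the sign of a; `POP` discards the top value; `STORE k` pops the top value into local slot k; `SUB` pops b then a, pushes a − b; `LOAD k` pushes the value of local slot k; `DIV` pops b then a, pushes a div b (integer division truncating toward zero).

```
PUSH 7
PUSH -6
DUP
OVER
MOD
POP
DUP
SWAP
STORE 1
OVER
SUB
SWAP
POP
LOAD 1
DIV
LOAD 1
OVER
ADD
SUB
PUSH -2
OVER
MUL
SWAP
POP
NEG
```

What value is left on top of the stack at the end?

PUSH 7  : [7]
PUSH -6 : [7, -6]
DUP     : [7, -6, -6]
OVER    : [7, -6, -6, -6]
MOD     : [7, -6, 0]
POP     : [7, -6]
DUP     : [7, -6, -6]
SWAP    : [7, -6, -6]
STORE 1 : [7, -6]
OVER    : [7, -6, 7]
SUB     : [7, -13]
SWAP    : [-13, 7]
POP     : [-13]
LOAD 1  : [-13, -6]
DIV     : [2]
LOAD 1  : [2, -6]
OVER    : [2, -6, 2]
ADD     : [2, -4]
SUB     : [6]
PUSH -2 : [6, -2]
OVER    : [6, -2, 6]
MUL     : [6, -12]
SWAP    : [-12, 6]
POP     : [-12]
NEG     : [12]

12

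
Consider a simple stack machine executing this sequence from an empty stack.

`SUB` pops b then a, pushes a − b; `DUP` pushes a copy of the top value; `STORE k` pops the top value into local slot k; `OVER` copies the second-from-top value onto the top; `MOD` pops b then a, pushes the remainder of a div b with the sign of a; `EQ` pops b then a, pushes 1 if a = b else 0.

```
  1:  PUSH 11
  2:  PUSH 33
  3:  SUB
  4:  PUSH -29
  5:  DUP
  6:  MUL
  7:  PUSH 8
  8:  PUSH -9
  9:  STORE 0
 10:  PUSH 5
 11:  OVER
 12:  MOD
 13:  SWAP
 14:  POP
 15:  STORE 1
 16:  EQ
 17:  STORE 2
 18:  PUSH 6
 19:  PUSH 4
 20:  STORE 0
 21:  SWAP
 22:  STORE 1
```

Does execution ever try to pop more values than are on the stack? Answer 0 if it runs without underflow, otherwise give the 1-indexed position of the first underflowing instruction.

PUSH 11  -> [11]
PUSH 33  -> [11, 33]
SUB      -> [-22]
PUSH -29 -> [-22, -29]
DUP      -> [-22, -29, -29]
MUL      -> [-22, 841]
PUSH 8   -> [-22, 841, 8]
PUSH -9  -> [-22, 841, 8, -9]
STORE 0  -> [-22, 841, 8]
PUSH 5   -> [-22, 841, 8, 5]
OVER     -> [-22, 841, 8, 5, 8]
MOD      -> [-22, 841, 8, 5]
SWAP     -> [-22, 841, 5, 8]
POP      -> [-22, 841, 5]
STORE 1  -> [-22, 841]
EQ       -> [0]
STORE 2  -> []
PUSH 6   -> [6]
PUSH 4   -> [6, 4]
STORE 0  -> [6]
SWAP  — needs 2 operands, stack has 1 → underflow

21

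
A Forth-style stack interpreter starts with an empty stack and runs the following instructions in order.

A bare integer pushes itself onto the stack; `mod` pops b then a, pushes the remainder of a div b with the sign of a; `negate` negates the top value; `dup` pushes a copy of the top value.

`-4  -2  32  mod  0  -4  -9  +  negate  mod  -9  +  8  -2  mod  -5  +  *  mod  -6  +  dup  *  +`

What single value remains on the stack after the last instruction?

60

-4     -> -4
-2     -> -4 -2
32     -> -4 -2 32
mod    -> -4 -2
0      -> -4 -2 0
-4     -> -4 -2 0 -4
-9     -> -4 -2 0 -4 -9
+      -> -4 -2 0 -13
negate -> -4 -2 0 13
mod    -> -4 -2 0
-9     -> -4 -2 0 -9
+      -> -4 -2 -9
8      -> -4 -2 -9 8
-2     -> -4 -2 -9 8 -2
mod    -> -4 -2 -9 0
-5     -> -4 -2 -9 0 -5
+      -> -4 -2 -9 -5
*      -> -4 -2 45
mod    -> -4 -2
-6     -> -4 -2 -6
+      -> -4 -8
dup    -> -4 -8 -8
*      -> -4 64
+      -> 60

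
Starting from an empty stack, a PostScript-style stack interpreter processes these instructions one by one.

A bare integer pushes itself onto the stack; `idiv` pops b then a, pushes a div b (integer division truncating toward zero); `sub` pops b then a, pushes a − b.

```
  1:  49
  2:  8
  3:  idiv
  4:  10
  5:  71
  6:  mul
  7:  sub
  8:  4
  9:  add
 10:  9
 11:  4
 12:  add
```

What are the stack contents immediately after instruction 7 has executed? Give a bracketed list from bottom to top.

[-704]

49   -> [49]
8    -> [49, 8]
idiv -> [6]
10   -> [6, 10]
71   -> [6, 10, 71]
mul  -> [6, 710]
sub  -> [-704]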